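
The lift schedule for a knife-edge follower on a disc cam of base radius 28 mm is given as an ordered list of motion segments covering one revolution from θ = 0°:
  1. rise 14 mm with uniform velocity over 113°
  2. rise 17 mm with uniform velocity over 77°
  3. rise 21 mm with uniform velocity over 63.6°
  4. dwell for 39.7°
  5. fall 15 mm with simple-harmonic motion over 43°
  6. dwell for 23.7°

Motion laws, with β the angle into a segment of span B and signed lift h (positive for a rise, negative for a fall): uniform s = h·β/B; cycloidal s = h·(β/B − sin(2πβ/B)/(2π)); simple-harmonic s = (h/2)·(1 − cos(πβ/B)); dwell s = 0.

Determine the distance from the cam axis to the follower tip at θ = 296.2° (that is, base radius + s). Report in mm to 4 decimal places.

seg 1 [0°–113°] uniform, h=14: full span → s += 14 → s = 14.0000
seg 2 [113°–190°] uniform, h=17: full span → s += 17 → s = 31.0000
seg 3 [190°–253.6°] uniform, h=21: full span → s += 21 → s = 52.0000
seg 4 [253.6°–293.3°] dwell: s stays 52.0000
seg 5 [293.3°–336.3°] simple-harmonic, h=-15: θ=296.2° here. β=2.9, B=43. -15/2·(1 − cos(π·0.0674)) = -0.1677 → s = 51.8323
radial distance = base radius + s = 28 + 51.8323 = 79.8323

79.8323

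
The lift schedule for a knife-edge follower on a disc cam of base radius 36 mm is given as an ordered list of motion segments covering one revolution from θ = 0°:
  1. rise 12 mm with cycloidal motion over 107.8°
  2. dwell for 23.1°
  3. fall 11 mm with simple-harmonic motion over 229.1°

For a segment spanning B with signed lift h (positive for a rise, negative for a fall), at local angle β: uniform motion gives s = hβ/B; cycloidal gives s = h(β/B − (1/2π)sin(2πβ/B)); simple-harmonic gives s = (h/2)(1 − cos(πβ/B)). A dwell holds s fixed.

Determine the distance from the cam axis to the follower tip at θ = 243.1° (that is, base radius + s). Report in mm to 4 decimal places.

seg 1 [0°–107.8°] cycloidal, h=12: full span → s += 12 → s = 12.0000
seg 2 [107.8°–130.9°] dwell: s stays 12.0000
seg 3 [130.9°–360°] simple-harmonic, h=-11: θ=243.1° here. β=112.2, B=229.1. -11/2·(1 − cos(π·0.4897)) = -5.3228 → s = 6.6772
radial distance = base radius + s = 36 + 6.6772 = 42.6772

42.6772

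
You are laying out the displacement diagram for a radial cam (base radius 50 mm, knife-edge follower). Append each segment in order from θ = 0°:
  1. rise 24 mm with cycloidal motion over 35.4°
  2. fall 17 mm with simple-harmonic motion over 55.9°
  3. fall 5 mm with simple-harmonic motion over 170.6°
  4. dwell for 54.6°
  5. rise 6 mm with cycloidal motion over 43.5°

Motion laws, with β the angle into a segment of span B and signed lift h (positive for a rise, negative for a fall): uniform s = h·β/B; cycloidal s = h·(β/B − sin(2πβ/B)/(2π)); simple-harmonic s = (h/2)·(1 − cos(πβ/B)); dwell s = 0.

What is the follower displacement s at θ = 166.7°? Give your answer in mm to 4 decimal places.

seg 1 [0°–35.4°] cycloidal, h=24: full span → s += 24 → s = 24.0000
seg 2 [35.4°–91.3°] simple-harmonic, h=-17: full span → s += -17 → s = 7.0000
seg 3 [91.3°–261.9°] simple-harmonic, h=-5: θ=166.7° here. β=75.4, B=170.6. -5/2·(1 − cos(π·0.4420)) = -2.0468 → s = 4.9532

4.9532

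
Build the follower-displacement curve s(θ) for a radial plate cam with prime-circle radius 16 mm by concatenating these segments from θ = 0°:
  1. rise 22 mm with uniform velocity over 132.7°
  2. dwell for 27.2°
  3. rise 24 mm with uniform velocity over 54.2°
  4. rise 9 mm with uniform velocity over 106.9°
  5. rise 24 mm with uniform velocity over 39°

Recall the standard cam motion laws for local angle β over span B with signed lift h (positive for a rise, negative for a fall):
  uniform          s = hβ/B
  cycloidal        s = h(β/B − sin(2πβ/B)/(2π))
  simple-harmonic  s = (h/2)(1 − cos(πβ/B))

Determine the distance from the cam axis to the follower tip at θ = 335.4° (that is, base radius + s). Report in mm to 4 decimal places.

seg 1 [0°–132.7°] uniform, h=22: full span → s += 22 → s = 22.0000
seg 2 [132.7°–159.9°] dwell: s stays 22.0000
seg 3 [159.9°–214.1°] uniform, h=24: full span → s += 24 → s = 46.0000
seg 4 [214.1°–321°] uniform, h=9: full span → s += 9 → s = 55.0000
seg 5 [321°–360°] uniform, h=24: θ=335.4° here. β=14.4, B=39. 24·14.4/39 = 8.8615 → s = 63.8615
radial distance = base radius + s = 16 + 63.8615 = 79.8615

79.8615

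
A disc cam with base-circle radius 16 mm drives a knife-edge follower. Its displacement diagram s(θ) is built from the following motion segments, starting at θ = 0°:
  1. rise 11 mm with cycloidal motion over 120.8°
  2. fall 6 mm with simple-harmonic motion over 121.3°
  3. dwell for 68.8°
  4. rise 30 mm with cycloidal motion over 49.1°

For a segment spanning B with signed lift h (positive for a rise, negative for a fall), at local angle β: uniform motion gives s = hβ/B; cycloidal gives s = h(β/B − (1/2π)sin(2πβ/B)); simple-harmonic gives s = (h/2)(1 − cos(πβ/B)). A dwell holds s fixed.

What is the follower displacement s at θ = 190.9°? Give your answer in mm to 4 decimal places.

seg 1 [0°–120.8°] cycloidal, h=11: full span → s += 11 → s = 11.0000
seg 2 [120.8°–242.1°] simple-harmonic, h=-6: θ=190.9° here. β=70.1, B=121.3. -6/2·(1 − cos(π·0.5779)) = -3.7269 → s = 7.2731

7.2731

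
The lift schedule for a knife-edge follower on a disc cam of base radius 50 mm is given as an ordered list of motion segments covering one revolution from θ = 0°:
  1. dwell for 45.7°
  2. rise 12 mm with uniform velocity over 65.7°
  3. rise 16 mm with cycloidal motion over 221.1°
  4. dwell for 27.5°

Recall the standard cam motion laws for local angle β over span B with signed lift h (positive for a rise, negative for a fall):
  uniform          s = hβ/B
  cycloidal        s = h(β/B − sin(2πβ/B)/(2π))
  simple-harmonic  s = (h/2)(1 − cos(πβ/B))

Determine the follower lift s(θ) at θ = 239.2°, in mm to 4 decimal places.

seg 1 [0°–45.7°] dwell: s stays 0.0000
seg 2 [45.7°–111.4°] uniform, h=12: full span → s += 12 → s = 12.0000
seg 3 [111.4°–332.5°] cycloidal, h=16: θ=239.2° here. β=127.8, B=221.1. 16·(0.5780 − sin(2π·0.5780)/(2π)) = 10.4472 → s = 22.4472

22.4472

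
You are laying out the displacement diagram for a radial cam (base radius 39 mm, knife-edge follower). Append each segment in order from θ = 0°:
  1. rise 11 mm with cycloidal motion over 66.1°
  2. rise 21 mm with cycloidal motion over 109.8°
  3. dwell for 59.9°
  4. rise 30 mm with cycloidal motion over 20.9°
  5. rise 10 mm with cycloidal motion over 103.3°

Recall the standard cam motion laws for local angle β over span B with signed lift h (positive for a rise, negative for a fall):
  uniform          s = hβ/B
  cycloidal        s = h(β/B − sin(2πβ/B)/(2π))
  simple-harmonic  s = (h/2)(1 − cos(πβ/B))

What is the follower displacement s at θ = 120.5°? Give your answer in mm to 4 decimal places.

seg 1 [0°–66.1°] cycloidal, h=11: full span → s += 11 → s = 11.0000
seg 2 [66.1°–175.9°] cycloidal, h=21: θ=120.5° here. β=54.4, B=109.8. 21·(0.4954 − sin(2π·0.4954)/(2π)) = 10.3088 → s = 21.3088

21.3088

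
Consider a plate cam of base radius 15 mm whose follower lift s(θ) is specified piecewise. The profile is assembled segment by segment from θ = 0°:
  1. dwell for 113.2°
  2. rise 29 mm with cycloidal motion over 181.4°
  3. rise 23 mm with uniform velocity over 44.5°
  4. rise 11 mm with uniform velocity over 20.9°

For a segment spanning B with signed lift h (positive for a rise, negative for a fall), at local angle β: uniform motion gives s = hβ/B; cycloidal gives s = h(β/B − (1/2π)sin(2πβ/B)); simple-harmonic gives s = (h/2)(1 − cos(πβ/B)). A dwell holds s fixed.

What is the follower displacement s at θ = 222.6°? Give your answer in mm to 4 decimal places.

seg 1 [0°–113.2°] dwell: s stays 0.0000
seg 2 [113.2°–294.6°] cycloidal, h=29: θ=222.6° here. β=109.4, B=181.4. 29·(0.6031 − sin(2π·0.6031)/(2π)) = 20.2744 → s = 20.2744

20.2744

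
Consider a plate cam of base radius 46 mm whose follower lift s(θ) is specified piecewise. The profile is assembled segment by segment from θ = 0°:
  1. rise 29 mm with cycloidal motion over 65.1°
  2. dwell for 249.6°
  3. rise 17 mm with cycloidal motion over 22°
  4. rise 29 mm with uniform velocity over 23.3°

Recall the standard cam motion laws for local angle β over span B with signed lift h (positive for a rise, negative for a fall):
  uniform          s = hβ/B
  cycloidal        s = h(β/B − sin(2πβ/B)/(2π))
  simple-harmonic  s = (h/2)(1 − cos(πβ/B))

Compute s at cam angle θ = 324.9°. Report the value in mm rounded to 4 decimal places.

seg 1 [0°–65.1°] cycloidal, h=29: full span → s += 29 → s = 29.0000
seg 2 [65.1°–314.7°] dwell: s stays 29.0000
seg 3 [314.7°–336.7°] cycloidal, h=17: θ=324.9° here. β=10.2, B=22. 17·(0.4636 − sin(2π·0.4636)/(2π)) = 7.2690 → s = 36.2690

36.2690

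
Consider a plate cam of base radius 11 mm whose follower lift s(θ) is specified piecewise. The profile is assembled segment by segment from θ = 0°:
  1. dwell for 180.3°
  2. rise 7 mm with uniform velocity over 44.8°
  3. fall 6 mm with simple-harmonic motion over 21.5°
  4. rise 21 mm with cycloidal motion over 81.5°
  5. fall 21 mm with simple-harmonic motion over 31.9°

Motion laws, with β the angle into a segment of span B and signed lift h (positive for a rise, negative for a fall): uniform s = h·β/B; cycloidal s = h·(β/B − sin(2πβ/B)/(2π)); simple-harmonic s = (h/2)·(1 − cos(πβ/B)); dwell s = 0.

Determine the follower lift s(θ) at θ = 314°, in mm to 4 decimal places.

seg 1 [0°–180.3°] dwell: s stays 0.0000
seg 2 [180.3°–225.1°] uniform, h=7: full span → s += 7 → s = 7.0000
seg 3 [225.1°–246.6°] simple-harmonic, h=-6: full span → s += -6 → s = 1.0000
seg 4 [246.6°–328.1°] cycloidal, h=21: θ=314° here. β=67.4, B=81.5. 21·(0.8270 − sin(2π·0.8270)/(2π)) = 20.3256 → s = 21.3256

21.3256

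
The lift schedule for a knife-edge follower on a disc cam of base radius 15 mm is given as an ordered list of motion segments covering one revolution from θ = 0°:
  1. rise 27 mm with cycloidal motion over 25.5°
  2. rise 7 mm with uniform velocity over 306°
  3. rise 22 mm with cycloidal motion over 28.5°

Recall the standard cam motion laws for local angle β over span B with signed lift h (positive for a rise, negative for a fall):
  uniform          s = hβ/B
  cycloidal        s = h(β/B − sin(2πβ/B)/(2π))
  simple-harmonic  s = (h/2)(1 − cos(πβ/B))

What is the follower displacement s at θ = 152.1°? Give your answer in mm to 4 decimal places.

seg 1 [0°–25.5°] cycloidal, h=27: full span → s += 27 → s = 27.0000
seg 2 [25.5°–331.5°] uniform, h=7: θ=152.1° here. β=126.6, B=306. 7·126.6/306 = 2.8961 → s = 29.8961

29.8961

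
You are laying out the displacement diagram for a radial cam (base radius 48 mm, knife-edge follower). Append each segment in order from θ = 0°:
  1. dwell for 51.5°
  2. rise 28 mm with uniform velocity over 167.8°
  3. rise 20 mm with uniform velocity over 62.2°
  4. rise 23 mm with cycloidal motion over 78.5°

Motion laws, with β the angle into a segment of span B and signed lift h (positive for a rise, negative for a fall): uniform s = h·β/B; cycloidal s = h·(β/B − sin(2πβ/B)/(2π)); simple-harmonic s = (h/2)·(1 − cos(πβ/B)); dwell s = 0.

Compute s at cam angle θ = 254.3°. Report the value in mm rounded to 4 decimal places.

seg 1 [0°–51.5°] dwell: s stays 0.0000
seg 2 [51.5°–219.3°] uniform, h=28: full span → s += 28 → s = 28.0000
seg 3 [219.3°–281.5°] uniform, h=20: θ=254.3° here. β=35, B=62.2. 20·35/62.2 = 11.2540 → s = 39.2540

39.2540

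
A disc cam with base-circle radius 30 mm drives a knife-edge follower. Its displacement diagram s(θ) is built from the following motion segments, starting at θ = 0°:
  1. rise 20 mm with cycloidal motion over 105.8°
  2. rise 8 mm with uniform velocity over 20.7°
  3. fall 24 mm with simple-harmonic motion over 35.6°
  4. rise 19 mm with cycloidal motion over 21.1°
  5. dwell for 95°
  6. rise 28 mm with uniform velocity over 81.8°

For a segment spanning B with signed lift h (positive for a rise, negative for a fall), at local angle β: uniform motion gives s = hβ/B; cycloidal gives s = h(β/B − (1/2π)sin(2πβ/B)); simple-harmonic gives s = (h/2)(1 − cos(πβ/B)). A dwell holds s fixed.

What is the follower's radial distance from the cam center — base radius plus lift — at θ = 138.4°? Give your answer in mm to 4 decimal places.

seg 1 [0°–105.8°] cycloidal, h=20: full span → s += 20 → s = 20.0000
seg 2 [105.8°–126.5°] uniform, h=8: full span → s += 8 → s = 28.0000
seg 3 [126.5°–162.1°] simple-harmonic, h=-24: θ=138.4° here. β=11.9, B=35.6. -24/2·(1 − cos(π·0.3343)) = -6.0306 → s = 21.9694
radial distance = base radius + s = 30 + 21.9694 = 51.9694

51.9694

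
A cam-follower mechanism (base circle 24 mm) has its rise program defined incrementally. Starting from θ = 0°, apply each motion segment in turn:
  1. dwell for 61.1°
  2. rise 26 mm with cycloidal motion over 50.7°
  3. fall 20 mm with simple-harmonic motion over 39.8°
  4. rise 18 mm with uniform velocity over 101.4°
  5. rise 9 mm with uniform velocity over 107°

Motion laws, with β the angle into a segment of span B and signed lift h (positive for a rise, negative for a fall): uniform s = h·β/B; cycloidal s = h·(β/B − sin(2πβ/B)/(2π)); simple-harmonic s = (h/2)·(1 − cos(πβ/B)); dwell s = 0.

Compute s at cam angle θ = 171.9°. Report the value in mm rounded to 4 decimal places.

seg 1 [0°–61.1°] dwell: s stays 0.0000
seg 2 [61.1°–111.8°] cycloidal, h=26: full span → s += 26 → s = 26.0000
seg 3 [111.8°–151.6°] simple-harmonic, h=-20: full span → s += -20 → s = 6.0000
seg 4 [151.6°–253°] uniform, h=18: θ=171.9° here. β=20.3, B=101.4. 18·20.3/101.4 = 3.6036 → s = 9.6036

9.6036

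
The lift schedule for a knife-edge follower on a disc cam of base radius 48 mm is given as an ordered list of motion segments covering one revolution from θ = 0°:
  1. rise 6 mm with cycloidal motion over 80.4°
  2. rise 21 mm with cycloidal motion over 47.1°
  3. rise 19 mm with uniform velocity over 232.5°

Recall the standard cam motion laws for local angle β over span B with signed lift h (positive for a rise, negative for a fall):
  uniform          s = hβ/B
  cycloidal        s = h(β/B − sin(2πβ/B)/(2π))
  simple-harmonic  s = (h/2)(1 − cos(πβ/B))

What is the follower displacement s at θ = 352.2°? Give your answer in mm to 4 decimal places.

seg 1 [0°–80.4°] cycloidal, h=6: full span → s += 6 → s = 6.0000
seg 2 [80.4°–127.5°] cycloidal, h=21: full span → s += 21 → s = 27.0000
seg 3 [127.5°–360°] uniform, h=19: θ=352.2° here. β=224.7, B=232.5. 19·224.7/232.5 = 18.3626 → s = 45.3626

45.3626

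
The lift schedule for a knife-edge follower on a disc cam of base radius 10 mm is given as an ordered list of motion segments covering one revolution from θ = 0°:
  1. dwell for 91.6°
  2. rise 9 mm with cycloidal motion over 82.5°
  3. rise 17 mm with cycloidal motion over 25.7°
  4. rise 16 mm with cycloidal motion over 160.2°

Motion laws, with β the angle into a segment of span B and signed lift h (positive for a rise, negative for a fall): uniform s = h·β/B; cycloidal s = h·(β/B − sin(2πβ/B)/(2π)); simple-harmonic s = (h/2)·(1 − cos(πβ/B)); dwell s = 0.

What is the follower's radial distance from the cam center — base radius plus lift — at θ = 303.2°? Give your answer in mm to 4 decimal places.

seg 1 [0°–91.6°] dwell: s stays 0.0000
seg 2 [91.6°–174.1°] cycloidal, h=9: full span → s += 9 → s = 9.0000
seg 3 [174.1°–199.8°] cycloidal, h=17: full span → s += 17 → s = 26.0000
seg 4 [199.8°–360°] cycloidal, h=16: θ=303.2° here. β=103.4, B=160.2. 16·(0.6454 − sin(2π·0.6454)/(2π)) = 12.3435 → s = 38.3435
radial distance = base radius + s = 10 + 38.3435 = 48.3435

48.3435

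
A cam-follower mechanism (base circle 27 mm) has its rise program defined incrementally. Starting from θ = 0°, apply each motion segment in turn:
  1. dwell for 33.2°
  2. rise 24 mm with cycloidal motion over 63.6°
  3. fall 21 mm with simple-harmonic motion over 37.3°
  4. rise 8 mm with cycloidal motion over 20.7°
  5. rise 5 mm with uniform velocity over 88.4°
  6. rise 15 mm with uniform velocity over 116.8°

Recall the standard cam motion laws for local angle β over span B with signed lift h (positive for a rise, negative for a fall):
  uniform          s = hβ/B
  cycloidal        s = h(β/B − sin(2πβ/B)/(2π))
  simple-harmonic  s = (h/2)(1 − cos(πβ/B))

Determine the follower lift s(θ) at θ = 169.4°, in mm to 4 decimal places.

seg 1 [0°–33.2°] dwell: s stays 0.0000
seg 2 [33.2°–96.8°] cycloidal, h=24: full span → s += 24 → s = 24.0000
seg 3 [96.8°–134.1°] simple-harmonic, h=-21: full span → s += -21 → s = 3.0000
seg 4 [134.1°–154.8°] cycloidal, h=8: full span → s += 8 → s = 11.0000
seg 5 [154.8°–243.2°] uniform, h=5: θ=169.4° here. β=14.6, B=88.4. 5·14.6/88.4 = 0.8258 → s = 11.8258

11.8258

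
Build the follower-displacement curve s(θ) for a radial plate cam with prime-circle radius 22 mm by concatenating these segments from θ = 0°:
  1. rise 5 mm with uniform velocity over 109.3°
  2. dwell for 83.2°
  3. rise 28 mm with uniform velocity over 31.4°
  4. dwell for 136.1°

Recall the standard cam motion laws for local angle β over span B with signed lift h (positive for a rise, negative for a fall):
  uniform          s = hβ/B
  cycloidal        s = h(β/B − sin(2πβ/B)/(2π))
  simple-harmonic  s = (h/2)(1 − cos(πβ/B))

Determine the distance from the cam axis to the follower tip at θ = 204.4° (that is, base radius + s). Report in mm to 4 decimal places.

seg 1 [0°–109.3°] uniform, h=5: full span → s += 5 → s = 5.0000
seg 2 [109.3°–192.5°] dwell: s stays 5.0000
seg 3 [192.5°–223.9°] uniform, h=28: θ=204.4° here. β=11.9, B=31.4. 28·11.9/31.4 = 10.6115 → s = 15.6115
radial distance = base radius + s = 22 + 15.6115 = 37.6115

37.6115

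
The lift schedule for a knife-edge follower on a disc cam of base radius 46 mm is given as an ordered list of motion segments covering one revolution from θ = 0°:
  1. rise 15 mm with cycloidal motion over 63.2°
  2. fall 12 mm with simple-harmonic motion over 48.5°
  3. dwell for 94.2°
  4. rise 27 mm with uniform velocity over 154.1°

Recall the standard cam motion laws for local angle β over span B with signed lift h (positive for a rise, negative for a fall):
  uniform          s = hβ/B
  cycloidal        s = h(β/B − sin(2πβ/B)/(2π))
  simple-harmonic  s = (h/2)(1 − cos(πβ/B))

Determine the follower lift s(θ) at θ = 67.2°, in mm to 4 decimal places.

seg 1 [0°–63.2°] cycloidal, h=15: full span → s += 15 → s = 15.0000
seg 2 [63.2°–111.7°] simple-harmonic, h=-12: θ=67.2° here. β=4, B=48.5. -12/2·(1 − cos(π·0.0825)) = -0.2003 → s = 14.7997

14.7997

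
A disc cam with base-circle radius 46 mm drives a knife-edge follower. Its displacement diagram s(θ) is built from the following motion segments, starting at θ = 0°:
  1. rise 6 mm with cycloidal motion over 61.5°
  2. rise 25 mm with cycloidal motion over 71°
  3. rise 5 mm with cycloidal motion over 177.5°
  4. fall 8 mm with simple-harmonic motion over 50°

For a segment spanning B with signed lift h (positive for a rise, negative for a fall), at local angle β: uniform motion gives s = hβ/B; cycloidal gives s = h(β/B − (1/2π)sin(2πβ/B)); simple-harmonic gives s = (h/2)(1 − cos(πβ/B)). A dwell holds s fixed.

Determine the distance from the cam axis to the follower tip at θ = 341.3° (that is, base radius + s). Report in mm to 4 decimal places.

seg 1 [0°–61.5°] cycloidal, h=6: full span → s += 6 → s = 6.0000
seg 2 [61.5°–132.5°] cycloidal, h=25: full span → s += 25 → s = 31.0000
seg 3 [132.5°–310°] cycloidal, h=5: full span → s += 5 → s = 36.0000
seg 4 [310°–360°] simple-harmonic, h=-8: θ=341.3° here. β=31.3, B=50. -8/2·(1 − cos(π·0.6260)) = -5.5423 → s = 30.4577
radial distance = base radius + s = 46 + 30.4577 = 76.4577

76.4577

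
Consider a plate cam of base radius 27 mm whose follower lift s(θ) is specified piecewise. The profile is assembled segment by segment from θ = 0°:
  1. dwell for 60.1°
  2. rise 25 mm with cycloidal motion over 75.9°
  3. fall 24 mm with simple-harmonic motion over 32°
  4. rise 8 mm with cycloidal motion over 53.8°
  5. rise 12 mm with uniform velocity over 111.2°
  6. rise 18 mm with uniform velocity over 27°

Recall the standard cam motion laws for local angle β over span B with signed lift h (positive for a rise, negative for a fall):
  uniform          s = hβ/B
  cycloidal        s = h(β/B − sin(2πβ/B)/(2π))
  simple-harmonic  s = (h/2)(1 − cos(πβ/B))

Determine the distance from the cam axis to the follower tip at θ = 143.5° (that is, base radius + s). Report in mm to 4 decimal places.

seg 1 [0°–60.1°] dwell: s stays 0.0000
seg 2 [60.1°–136°] cycloidal, h=25: full span → s += 25 → s = 25.0000
seg 3 [136°–168°] simple-harmonic, h=-24: θ=143.5° here. β=7.5, B=32. -24/2·(1 − cos(π·0.2344)) = -3.1086 → s = 21.8914
radial distance = base radius + s = 27 + 21.8914 = 48.8914

48.8914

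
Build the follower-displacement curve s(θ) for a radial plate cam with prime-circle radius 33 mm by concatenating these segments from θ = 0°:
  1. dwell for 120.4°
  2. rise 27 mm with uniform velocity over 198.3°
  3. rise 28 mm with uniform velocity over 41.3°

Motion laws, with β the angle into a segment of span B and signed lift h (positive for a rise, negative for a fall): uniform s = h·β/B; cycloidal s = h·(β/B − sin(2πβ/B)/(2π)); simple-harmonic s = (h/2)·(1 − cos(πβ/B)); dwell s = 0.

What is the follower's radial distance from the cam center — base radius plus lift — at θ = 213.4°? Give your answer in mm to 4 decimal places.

seg 1 [0°–120.4°] dwell: s stays 0.0000
seg 2 [120.4°–318.7°] uniform, h=27: θ=213.4° here. β=93, B=198.3. 27·93/198.3 = 12.6626 → s = 12.6626
radial distance = base radius + s = 33 + 12.6626 = 45.6626

45.6626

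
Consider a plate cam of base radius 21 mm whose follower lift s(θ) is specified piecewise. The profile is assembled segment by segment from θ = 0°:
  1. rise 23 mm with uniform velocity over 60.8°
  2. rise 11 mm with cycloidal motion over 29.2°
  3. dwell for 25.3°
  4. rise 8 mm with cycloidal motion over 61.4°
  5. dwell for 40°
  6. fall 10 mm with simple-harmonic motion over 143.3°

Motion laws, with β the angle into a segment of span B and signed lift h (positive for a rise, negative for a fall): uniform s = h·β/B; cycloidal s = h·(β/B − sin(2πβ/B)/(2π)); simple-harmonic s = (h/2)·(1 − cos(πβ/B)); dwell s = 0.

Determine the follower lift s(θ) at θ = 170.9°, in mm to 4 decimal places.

seg 1 [0°–60.8°] uniform, h=23: full span → s += 23 → s = 23.0000
seg 2 [60.8°–90°] cycloidal, h=11: full span → s += 11 → s = 34.0000
seg 3 [90°–115.3°] dwell: s stays 34.0000
seg 4 [115.3°–176.7°] cycloidal, h=8: θ=170.9° here. β=55.6, B=61.4. 8·(0.9055 − sin(2π·0.9055)/(2π)) = 7.9564 → s = 41.9564

41.9564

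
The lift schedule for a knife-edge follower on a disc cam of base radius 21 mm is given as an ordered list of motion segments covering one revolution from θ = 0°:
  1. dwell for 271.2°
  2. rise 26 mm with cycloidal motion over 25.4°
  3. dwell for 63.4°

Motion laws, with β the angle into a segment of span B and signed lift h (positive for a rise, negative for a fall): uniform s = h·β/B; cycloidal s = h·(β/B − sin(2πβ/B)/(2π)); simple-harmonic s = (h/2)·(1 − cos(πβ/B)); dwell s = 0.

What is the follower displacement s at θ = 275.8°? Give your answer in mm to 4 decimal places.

seg 1 [0°–271.2°] dwell: s stays 0.0000
seg 2 [271.2°–296.6°] cycloidal, h=26: θ=275.8° here. β=4.6, B=25.4. 26·(0.1811 − sin(2π·0.1811)/(2π)) = 0.9523 → s = 0.9523

0.9523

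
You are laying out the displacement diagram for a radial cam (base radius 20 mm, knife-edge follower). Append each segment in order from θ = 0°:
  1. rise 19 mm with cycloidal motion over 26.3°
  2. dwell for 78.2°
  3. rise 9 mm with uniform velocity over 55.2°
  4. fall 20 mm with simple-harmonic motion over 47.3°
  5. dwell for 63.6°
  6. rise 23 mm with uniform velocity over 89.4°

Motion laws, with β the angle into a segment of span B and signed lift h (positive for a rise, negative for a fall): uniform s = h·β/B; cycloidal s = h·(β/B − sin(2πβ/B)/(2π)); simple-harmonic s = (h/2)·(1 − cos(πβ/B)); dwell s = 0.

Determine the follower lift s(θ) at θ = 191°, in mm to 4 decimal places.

seg 1 [0°–26.3°] cycloidal, h=19: full span → s += 19 → s = 19.0000
seg 2 [26.3°–104.5°] dwell: s stays 19.0000
seg 3 [104.5°–159.7°] uniform, h=9: full span → s += 9 → s = 28.0000
seg 4 [159.7°–207°] simple-harmonic, h=-20: θ=191° here. β=31.3, B=47.3. -20/2·(1 − cos(π·0.6617)) = -14.8652 → s = 13.1348

13.1348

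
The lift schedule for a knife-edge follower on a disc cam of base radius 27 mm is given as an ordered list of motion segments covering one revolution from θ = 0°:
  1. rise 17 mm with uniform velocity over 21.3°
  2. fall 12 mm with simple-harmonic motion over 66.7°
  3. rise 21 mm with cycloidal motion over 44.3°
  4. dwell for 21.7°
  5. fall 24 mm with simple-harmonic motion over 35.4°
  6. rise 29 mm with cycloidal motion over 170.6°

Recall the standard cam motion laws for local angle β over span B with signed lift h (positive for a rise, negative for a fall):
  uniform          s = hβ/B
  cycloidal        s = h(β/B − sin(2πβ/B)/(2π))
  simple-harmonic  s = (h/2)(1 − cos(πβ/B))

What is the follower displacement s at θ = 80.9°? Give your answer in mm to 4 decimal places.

seg 1 [0°–21.3°] uniform, h=17: full span → s += 17 → s = 17.0000
seg 2 [21.3°–88°] simple-harmonic, h=-12: θ=80.9° here. β=59.6, B=66.7. -12/2·(1 − cos(π·0.8936)) = -11.6676 → s = 5.3324

5.3324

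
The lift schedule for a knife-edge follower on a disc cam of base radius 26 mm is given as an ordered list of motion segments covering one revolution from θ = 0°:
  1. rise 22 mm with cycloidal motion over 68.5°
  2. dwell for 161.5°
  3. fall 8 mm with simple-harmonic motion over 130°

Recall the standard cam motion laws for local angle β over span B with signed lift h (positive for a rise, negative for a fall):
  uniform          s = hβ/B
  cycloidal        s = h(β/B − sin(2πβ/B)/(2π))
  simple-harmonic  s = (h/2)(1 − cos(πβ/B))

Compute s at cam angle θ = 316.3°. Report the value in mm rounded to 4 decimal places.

seg 1 [0°–68.5°] cycloidal, h=22: full span → s += 22 → s = 22.0000
seg 2 [68.5°–230°] dwell: s stays 22.0000
seg 3 [230°–360°] simple-harmonic, h=-8: θ=316.3° here. β=86.3, B=130. -8/2·(1 − cos(π·0.6638)) = -5.9692 → s = 16.0308

16.0308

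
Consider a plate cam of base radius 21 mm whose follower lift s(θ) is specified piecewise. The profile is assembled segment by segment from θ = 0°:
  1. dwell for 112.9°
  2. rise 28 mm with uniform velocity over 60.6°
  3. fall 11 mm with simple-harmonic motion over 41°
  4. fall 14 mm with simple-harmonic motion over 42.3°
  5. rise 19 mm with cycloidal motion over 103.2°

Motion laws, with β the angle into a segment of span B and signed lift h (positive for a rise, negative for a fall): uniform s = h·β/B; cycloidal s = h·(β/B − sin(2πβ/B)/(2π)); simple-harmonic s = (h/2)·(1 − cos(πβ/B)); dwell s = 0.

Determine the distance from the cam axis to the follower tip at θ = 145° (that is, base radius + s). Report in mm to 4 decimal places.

seg 1 [0°–112.9°] dwell: s stays 0.0000
seg 2 [112.9°–173.5°] uniform, h=28: θ=145° here. β=32.1, B=60.6. 28·32.1/60.6 = 14.8317 → s = 14.8317
radial distance = base radius + s = 21 + 14.8317 = 35.8317

35.8317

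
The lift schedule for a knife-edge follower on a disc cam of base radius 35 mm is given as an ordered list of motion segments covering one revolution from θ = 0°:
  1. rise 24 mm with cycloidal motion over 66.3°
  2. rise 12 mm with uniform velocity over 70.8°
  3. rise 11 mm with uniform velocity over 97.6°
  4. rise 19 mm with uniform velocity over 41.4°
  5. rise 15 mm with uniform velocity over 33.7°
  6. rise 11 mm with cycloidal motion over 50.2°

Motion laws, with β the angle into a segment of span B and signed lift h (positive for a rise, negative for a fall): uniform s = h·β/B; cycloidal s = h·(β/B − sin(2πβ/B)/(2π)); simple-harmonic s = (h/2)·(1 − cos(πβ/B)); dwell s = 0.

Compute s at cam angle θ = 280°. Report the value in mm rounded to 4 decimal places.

seg 1 [0°–66.3°] cycloidal, h=24: full span → s += 24 → s = 24.0000
seg 2 [66.3°–137.1°] uniform, h=12: full span → s += 12 → s = 36.0000
seg 3 [137.1°–234.7°] uniform, h=11: full span → s += 11 → s = 47.0000
seg 4 [234.7°–276.1°] uniform, h=19: full span → s += 19 → s = 66.0000
seg 5 [276.1°–309.8°] uniform, h=15: θ=280° here. β=3.9, B=33.7. 15·3.9/33.7 = 1.7359 → s = 67.7359

67.7359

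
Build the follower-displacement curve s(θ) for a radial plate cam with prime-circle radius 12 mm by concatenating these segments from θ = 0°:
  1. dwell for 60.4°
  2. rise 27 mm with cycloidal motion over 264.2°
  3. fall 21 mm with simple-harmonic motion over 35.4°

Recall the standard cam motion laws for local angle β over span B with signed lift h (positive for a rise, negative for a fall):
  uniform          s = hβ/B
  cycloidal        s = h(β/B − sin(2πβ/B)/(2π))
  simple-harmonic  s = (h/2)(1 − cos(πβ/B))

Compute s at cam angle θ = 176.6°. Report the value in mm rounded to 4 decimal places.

seg 1 [0°–60.4°] dwell: s stays 0.0000
seg 2 [60.4°–324.6°] cycloidal, h=27: θ=176.6° here. β=116.2, B=264.2. 27·(0.4398 − sin(2π·0.4398)/(2π)) = 10.2886 → s = 10.2886

10.2886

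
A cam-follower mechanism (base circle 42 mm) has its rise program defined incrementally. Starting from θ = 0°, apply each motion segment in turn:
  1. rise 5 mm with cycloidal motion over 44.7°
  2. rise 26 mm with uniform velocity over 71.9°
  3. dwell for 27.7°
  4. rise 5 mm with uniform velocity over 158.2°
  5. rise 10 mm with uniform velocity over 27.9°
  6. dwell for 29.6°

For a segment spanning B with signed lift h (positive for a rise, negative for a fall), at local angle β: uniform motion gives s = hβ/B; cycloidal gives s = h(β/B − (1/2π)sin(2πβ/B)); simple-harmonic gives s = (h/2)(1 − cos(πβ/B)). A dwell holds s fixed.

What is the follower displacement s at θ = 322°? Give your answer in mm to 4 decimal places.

seg 1 [0°–44.7°] cycloidal, h=5: full span → s += 5 → s = 5.0000
seg 2 [44.7°–116.6°] uniform, h=26: full span → s += 26 → s = 31.0000
seg 3 [116.6°–144.3°] dwell: s stays 31.0000
seg 4 [144.3°–302.5°] uniform, h=5: full span → s += 5 → s = 36.0000
seg 5 [302.5°–330.4°] uniform, h=10: θ=322° here. β=19.5, B=27.9. 10·19.5/27.9 = 6.9892 → s = 42.9892

42.9892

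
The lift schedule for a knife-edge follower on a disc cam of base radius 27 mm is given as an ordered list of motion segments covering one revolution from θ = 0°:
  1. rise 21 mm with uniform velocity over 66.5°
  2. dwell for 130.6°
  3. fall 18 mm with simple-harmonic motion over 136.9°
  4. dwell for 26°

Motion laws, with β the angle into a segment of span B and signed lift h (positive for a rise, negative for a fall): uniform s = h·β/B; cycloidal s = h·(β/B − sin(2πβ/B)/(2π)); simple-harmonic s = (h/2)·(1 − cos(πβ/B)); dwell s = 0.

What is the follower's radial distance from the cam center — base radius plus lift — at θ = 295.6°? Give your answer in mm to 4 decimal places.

seg 1 [0°–66.5°] uniform, h=21: full span → s += 21 → s = 21.0000
seg 2 [66.5°–197.1°] dwell: s stays 21.0000
seg 3 [197.1°–334°] simple-harmonic, h=-18: θ=295.6° here. β=98.5, B=136.9. -18/2·(1 − cos(π·0.7195)) = -14.7260 → s = 6.2740
radial distance = base radius + s = 27 + 6.2740 = 33.2740

33.2740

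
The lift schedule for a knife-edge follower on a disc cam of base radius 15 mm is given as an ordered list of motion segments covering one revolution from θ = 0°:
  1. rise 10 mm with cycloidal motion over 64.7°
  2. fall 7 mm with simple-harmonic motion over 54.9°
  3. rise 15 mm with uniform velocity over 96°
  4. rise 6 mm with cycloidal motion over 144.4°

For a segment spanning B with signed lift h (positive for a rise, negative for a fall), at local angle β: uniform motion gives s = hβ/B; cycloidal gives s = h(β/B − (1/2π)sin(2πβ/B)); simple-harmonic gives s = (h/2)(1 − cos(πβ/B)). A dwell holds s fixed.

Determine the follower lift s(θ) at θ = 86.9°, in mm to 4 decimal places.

seg 1 [0°–64.7°] cycloidal, h=10: full span → s += 10 → s = 10.0000
seg 2 [64.7°–119.6°] simple-harmonic, h=-7: θ=86.9° here. β=22.2, B=54.9. -7/2·(1 − cos(π·0.4044)) = -2.4643 → s = 7.5357

7.5357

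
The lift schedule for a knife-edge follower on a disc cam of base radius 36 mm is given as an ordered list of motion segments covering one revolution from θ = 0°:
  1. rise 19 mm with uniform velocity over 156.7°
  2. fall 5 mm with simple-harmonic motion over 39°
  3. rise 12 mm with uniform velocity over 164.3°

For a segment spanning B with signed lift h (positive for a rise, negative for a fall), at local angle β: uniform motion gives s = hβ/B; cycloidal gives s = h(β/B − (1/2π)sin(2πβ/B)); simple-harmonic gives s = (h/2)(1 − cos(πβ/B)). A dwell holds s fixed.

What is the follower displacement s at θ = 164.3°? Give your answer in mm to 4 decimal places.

seg 1 [0°–156.7°] uniform, h=19: full span → s += 19 → s = 19.0000
seg 2 [156.7°–195.7°] simple-harmonic, h=-5: θ=164.3° here. β=7.6, B=39. -5/2·(1 − cos(π·0.1949)) = -0.4540 → s = 18.5460

18.5460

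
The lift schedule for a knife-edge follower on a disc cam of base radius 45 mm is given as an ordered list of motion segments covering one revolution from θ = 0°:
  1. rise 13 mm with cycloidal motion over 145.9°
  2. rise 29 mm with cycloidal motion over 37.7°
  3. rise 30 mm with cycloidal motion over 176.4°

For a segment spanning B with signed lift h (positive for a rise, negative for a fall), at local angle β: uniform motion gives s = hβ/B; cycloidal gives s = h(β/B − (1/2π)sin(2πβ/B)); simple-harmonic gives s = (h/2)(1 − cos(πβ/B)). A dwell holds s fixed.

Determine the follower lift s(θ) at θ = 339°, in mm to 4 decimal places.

seg 1 [0°–145.9°] cycloidal, h=13: full span → s += 13 → s = 13.0000
seg 2 [145.9°–183.6°] cycloidal, h=29: full span → s += 29 → s = 42.0000
seg 3 [183.6°–360°] cycloidal, h=30: θ=339° here. β=155.4, B=176.4. 30·(0.8810 − sin(2π·0.8810)/(2π)) = 29.6762 → s = 71.6762

71.6762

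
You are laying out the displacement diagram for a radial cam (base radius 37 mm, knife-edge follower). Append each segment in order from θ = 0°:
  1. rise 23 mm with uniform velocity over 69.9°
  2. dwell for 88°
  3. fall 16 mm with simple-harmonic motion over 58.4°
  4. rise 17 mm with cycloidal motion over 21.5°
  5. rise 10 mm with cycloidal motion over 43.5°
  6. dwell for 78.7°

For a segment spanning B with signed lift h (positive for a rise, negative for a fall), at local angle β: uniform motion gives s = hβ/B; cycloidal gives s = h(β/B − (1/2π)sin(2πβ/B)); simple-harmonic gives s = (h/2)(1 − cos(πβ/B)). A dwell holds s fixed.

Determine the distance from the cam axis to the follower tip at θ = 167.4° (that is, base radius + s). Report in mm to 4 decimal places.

seg 1 [0°–69.9°] uniform, h=23: full span → s += 23 → s = 23.0000
seg 2 [69.9°–157.9°] dwell: s stays 23.0000
seg 3 [157.9°–216.3°] simple-harmonic, h=-16: θ=167.4° here. β=9.5, B=58.4. -16/2·(1 − cos(π·0.1627)) = -1.0221 → s = 21.9779
radial distance = base radius + s = 37 + 21.9779 = 58.9779

58.9779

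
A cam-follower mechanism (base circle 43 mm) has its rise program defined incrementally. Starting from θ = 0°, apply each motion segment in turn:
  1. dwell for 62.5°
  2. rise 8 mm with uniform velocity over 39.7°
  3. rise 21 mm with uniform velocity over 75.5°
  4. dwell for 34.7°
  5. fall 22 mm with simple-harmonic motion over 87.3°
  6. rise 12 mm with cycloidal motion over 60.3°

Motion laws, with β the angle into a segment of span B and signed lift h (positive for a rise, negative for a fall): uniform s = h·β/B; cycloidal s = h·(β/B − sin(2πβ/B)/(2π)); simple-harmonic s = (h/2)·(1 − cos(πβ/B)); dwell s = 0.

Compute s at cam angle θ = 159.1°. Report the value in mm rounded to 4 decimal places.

seg 1 [0°–62.5°] dwell: s stays 0.0000
seg 2 [62.5°–102.2°] uniform, h=8: full span → s += 8 → s = 8.0000
seg 3 [102.2°–177.7°] uniform, h=21: θ=159.1° here. β=56.9, B=75.5. 21·56.9/75.5 = 15.8265 → s = 23.8265

23.8265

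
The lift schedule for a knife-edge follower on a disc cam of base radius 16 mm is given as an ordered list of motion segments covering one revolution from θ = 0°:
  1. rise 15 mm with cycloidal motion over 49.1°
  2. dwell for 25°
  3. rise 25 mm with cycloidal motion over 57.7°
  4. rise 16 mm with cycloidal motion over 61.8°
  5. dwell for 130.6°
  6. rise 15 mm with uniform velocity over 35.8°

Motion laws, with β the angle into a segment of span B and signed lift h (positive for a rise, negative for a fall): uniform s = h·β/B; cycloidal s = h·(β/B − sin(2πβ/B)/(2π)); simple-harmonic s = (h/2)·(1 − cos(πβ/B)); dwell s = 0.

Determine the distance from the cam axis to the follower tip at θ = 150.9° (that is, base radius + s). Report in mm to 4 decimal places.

seg 1 [0°–49.1°] cycloidal, h=15: full span → s += 15 → s = 15.0000
seg 2 [49.1°–74.1°] dwell: s stays 15.0000
seg 3 [74.1°–131.8°] cycloidal, h=25: full span → s += 25 → s = 40.0000
seg 4 [131.8°–193.6°] cycloidal, h=16: θ=150.9° here. β=19.1, B=61.8. 16·(0.3091 − sin(2π·0.3091)/(2π)) = 2.5718 → s = 42.5718
radial distance = base radius + s = 16 + 42.5718 = 58.5718

58.5718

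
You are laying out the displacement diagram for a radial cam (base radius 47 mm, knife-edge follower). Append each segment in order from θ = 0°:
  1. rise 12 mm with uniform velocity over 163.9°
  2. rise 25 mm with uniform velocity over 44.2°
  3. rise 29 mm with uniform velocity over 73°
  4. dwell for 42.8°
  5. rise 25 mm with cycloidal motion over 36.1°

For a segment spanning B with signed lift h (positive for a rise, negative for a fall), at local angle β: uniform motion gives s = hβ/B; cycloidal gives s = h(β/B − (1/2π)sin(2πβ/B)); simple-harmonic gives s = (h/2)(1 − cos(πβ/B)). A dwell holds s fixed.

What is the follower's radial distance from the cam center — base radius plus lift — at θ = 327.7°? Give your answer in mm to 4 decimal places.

seg 1 [0°–163.9°] uniform, h=12: full span → s += 12 → s = 12.0000
seg 2 [163.9°–208.1°] uniform, h=25: full span → s += 25 → s = 37.0000
seg 3 [208.1°–281.1°] uniform, h=29: full span → s += 29 → s = 66.0000
seg 4 [281.1°–323.9°] dwell: s stays 66.0000
seg 5 [323.9°–360°] cycloidal, h=25: θ=327.7° here. β=3.8, B=36.1. 25·(0.1053 − sin(2π·0.1053)/(2π)) = 0.1877 → s = 66.1877
radial distance = base radius + s = 47 + 66.1877 = 113.1877

113.1877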